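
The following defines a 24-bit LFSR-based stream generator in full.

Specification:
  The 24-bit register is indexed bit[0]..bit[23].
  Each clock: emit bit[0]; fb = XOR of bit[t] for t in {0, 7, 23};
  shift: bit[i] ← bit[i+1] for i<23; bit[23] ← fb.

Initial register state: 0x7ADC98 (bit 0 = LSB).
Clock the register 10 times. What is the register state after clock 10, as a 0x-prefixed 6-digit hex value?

reg_0 = 0x7ADC98
clock 1: out=0, reg = 0xBD6E4C
clock 2: out=0, reg = 0xDEB726
clock 3: out=0, reg = 0xEF5B93
clock 4: out=1, reg = 0xF7ADC9
clock 5: out=1, reg = 0xFBD6E4
clock 6: out=0, reg = 0x7DEB72
clock 7: out=0, reg = 0x3EF5B9
clock 8: out=1, reg = 0x1F7ADC
clock 9: out=0, reg = 0x8FBD6E
clock 10: out=0, reg = 0xC7DEB7

0xC7DEB7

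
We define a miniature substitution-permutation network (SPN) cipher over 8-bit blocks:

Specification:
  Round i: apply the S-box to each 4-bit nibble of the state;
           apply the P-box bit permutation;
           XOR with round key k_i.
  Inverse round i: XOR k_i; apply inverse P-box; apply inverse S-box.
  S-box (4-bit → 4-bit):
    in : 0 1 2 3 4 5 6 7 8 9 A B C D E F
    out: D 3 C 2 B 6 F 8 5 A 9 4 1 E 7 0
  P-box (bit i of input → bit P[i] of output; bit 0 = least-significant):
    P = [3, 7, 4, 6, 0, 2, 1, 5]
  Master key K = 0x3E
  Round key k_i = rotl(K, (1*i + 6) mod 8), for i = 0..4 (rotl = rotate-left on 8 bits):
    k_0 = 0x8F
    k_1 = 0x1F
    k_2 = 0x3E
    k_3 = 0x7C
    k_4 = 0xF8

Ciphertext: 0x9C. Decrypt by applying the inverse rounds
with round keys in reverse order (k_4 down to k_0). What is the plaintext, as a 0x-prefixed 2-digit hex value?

s_0 = ciphertext = 0x9C
s_1 = InvRound(s_0, k_4) = 0x97
s_2 = InvRound(s_1, k_3) = 0x04
s_3 = InvRound(s_2, k_2) = 0x28
s_4 = InvRound(s_3, k_1) = 0x6B
s_5 = InvRound(s_4, k_0) = 0x99

0x99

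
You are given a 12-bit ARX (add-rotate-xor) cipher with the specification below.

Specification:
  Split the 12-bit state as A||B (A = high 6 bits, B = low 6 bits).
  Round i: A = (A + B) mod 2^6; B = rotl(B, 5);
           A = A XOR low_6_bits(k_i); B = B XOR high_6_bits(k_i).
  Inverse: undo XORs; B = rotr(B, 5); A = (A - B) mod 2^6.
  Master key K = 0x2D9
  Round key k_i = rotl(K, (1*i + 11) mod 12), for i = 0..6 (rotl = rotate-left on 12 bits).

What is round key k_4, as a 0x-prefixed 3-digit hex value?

0x6C9

K = 0x2D9
k_0 = rotl(K, (1*0+11) mod 12) = rotl(K, 11) = 0x96C
k_1 = rotl(K, (1*1+11) mod 12) = rotl(K, 0) = 0x2D9
k_2 = rotl(K, (1*2+11) mod 12) = rotl(K, 1) = 0x5B2
k_3 = rotl(K, (1*3+11) mod 12) = rotl(K, 2) = 0xB64
k_4 = rotl(K, (1*4+11) mod 12) = rotl(K, 3) = 0x6C9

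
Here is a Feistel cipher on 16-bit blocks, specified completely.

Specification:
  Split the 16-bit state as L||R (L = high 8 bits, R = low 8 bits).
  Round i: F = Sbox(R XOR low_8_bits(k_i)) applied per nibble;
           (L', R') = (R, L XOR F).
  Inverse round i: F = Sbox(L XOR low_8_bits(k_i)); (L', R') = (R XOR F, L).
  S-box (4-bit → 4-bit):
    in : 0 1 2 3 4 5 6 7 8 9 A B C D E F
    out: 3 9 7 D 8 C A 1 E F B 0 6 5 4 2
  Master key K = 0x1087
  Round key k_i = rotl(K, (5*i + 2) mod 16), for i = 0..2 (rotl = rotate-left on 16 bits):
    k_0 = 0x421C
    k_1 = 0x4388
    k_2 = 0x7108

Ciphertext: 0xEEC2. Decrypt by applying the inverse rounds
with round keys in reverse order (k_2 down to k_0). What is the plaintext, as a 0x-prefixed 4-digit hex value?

s_0 = ciphertext = 0xEEC2
s_1 = InvRound(s_0, k_2) = 0x88EE
s_2 = InvRound(s_1, k_1) = 0xDD88
s_3 = InvRound(s_2, k_0) = 0xE1DD

0xE1DD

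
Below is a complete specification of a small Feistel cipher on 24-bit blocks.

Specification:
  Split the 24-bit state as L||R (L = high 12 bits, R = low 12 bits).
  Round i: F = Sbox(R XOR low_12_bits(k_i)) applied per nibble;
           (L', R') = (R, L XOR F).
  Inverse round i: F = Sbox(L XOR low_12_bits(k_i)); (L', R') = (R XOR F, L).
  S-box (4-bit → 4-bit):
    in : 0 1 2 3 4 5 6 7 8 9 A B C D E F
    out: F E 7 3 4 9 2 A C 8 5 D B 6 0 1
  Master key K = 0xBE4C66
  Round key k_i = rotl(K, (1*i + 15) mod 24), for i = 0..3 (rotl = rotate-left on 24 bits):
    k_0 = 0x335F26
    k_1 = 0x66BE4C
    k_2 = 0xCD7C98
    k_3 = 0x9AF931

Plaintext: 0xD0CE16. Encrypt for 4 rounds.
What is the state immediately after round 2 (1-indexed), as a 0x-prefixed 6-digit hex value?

0x3338B7

s_0 = plaintext = 0xD0CE16
s_1 = Round(s_0, k_0) = 0xE16333
s_2 = Round(s_1, k_1) = 0x3338B7
s_3 = Round(s_2, k_2) = 0x8B7742
s_4 = Round(s_3, k_3) = 0x742814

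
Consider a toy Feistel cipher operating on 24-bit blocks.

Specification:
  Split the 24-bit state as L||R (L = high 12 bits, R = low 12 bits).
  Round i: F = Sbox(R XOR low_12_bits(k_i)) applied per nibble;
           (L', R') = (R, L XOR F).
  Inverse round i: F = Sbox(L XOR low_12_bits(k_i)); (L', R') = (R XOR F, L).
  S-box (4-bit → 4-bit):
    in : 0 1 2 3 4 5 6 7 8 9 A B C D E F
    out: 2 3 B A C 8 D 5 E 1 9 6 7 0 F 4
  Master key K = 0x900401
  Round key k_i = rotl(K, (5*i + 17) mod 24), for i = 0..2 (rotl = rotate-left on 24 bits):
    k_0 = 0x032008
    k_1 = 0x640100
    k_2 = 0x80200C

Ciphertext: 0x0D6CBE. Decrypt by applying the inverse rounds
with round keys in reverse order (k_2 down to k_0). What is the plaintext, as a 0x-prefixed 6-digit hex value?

0x2D14B3

s_0 = ciphertext = 0x0D6CBE
s_1 = InvRound(s_0, k_2) = 0xEB70D6
s_2 = InvRound(s_1, k_1) = 0x4B3EB7
s_3 = InvRound(s_2, k_0) = 0x2D14B3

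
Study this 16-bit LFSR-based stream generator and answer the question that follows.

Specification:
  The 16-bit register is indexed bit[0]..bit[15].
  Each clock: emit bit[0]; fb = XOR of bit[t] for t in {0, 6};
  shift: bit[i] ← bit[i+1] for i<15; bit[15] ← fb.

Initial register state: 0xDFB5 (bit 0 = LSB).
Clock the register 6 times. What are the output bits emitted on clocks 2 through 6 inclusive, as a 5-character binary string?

01011

reg_0 = 0xDFB5
clock 1: out=1, reg = 0xEFDA
clock 2: out=0, reg = 0xF7ED
clock 3: out=1, reg = 0x7BF6
clock 4: out=0, reg = 0xBDFB
clock 5: out=1, reg = 0x5EFD
clock 6: out=1, reg = 0x2F7E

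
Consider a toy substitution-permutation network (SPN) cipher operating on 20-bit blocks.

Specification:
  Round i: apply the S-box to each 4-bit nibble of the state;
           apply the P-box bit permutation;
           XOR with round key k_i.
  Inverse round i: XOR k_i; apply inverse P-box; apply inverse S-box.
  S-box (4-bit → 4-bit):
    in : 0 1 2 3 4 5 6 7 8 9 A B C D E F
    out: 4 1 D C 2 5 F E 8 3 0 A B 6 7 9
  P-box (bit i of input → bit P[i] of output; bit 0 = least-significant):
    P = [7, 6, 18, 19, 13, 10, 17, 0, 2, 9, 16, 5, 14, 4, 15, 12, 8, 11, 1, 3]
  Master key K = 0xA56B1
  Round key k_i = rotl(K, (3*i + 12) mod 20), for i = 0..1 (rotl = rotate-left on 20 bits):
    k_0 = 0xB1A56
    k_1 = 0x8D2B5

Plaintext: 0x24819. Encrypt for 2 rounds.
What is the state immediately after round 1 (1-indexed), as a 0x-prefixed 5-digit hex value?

0xB3BAC

s_0 = plaintext = 0x24819
s_1 = Round(s_0, k_0) = 0xB3BAC
s_2 = Round(s_1, k_1) = 0x0485D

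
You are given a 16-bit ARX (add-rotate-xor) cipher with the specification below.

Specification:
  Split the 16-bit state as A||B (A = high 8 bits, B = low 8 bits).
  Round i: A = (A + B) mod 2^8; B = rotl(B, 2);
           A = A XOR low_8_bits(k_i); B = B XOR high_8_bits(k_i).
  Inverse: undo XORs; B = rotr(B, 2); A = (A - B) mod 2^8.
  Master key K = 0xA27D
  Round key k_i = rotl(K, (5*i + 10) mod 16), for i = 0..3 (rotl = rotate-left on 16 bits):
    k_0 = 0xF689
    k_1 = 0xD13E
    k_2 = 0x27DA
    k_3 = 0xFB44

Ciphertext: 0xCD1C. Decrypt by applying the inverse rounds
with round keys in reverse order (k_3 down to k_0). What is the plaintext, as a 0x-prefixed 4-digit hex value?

s_0 = ciphertext = 0xCD1C
s_1 = InvRound(s_0, k_3) = 0x90F9
s_2 = InvRound(s_1, k_2) = 0x93B7
s_3 = InvRound(s_2, k_1) = 0x1499
s_4 = InvRound(s_3, k_0) = 0xC2DB

0xC2DB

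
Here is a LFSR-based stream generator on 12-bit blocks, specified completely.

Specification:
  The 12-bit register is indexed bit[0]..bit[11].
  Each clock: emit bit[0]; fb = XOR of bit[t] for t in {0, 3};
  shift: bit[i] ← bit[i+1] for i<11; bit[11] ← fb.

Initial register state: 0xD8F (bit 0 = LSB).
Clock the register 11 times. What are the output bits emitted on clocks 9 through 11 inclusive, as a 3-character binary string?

101

reg_0 = 0xD8F
clock 1: out=1, reg = 0x6C7
clock 2: out=1, reg = 0xB63
clock 3: out=1, reg = 0xDB1
clock 4: out=1, reg = 0xED8
clock 5: out=0, reg = 0xF6C
clock 6: out=0, reg = 0xFB6
clock 7: out=0, reg = 0x7DB
clock 8: out=1, reg = 0x3ED
clock 9: out=1, reg = 0x1F6
clock 10: out=0, reg = 0x0FB
clock 11: out=1, reg = 0x07D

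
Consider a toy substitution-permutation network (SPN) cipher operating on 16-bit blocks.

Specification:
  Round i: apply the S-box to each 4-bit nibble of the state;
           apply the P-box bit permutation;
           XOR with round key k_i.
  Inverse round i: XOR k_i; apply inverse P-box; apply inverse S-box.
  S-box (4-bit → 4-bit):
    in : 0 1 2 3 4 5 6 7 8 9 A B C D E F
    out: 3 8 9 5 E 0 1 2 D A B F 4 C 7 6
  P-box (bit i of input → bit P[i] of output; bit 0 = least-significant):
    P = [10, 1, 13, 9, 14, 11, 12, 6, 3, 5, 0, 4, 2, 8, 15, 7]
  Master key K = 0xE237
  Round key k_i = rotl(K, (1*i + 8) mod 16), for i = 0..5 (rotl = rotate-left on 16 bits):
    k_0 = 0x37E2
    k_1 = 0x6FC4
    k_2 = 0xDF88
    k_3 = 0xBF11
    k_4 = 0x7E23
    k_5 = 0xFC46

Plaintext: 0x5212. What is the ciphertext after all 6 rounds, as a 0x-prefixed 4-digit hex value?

s_0 = plaintext = 0x5212
s_1 = Round(s_0, k_0) = 0x31BA
s_2 = Round(s_1, k_1) = 0xB192
s_3 = Round(s_2, k_2) = 0x505C
s_4 = Round(s_3, k_3) = 0x9F39
s_5 = Round(s_4, k_4) = 0x2D80
s_6 = Round(s_5, k_5) = 0xA891

0xA891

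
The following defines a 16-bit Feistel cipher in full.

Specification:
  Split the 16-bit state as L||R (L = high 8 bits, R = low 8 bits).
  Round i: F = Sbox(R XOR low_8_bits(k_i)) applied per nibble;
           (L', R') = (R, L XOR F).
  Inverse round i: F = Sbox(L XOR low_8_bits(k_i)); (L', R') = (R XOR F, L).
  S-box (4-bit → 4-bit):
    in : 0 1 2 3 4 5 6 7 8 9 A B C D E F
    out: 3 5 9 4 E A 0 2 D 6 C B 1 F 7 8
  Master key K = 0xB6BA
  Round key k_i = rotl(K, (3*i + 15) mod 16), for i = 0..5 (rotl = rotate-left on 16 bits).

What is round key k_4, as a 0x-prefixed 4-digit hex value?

K = 0xB6BA
k_0 = rotl(K, (3*0+15) mod 16) = rotl(K, 15) = 0x5B5D
k_1 = rotl(K, (3*1+15) mod 16) = rotl(K, 2) = 0xDAEA
k_2 = rotl(K, (3*2+15) mod 16) = rotl(K, 5) = 0xD756
k_3 = rotl(K, (3*3+15) mod 16) = rotl(K, 8) = 0xBAB6
k_4 = rotl(K, (3*4+15) mod 16) = rotl(K, 11) = 0xD5B5

0xD5B5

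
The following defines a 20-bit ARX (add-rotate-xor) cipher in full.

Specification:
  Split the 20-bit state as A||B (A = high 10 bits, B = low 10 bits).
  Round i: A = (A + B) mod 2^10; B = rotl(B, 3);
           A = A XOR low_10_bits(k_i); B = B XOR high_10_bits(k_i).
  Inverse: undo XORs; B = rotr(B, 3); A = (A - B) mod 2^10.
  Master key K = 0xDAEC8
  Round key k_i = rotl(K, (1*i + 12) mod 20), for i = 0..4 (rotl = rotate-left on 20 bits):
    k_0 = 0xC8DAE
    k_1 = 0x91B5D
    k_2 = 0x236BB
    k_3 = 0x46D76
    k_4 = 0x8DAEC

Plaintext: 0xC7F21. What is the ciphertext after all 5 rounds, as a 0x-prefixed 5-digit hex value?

s_0 = plaintext = 0xC7F21
s_1 = Round(s_0, k_0) = 0xFBA2D
s_2 = Round(s_1, k_1) = 0x51B2A
s_3 = Round(s_2, k_2) = 0xB2DDB
s_4 = Round(s_3, k_3) = 0x743C0
s_5 = Round(s_4, k_4) = 0xDF031

0xDF031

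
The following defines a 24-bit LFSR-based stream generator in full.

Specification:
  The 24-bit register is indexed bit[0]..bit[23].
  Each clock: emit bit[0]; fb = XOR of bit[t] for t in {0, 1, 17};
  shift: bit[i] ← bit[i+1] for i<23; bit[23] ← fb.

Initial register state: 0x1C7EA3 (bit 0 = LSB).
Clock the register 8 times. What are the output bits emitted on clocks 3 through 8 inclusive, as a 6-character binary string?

000101

reg_0 = 0x1C7EA3
clock 1: out=1, reg = 0x0E3F51
clock 2: out=1, reg = 0x071FA8
clock 3: out=0, reg = 0x838FD4
clock 4: out=0, reg = 0xC1C7EA
clock 5: out=0, reg = 0xE0E3F5
clock 6: out=1, reg = 0xF071FA
clock 7: out=0, reg = 0xF838FD
clock 8: out=1, reg = 0xFC1C7E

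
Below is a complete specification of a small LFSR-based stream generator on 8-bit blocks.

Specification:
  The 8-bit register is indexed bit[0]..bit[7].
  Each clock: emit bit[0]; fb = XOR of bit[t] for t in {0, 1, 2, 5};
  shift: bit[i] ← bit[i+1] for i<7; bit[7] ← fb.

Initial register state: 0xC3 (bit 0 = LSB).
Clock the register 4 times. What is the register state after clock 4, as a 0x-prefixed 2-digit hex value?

0x4C

reg_0 = 0xC3
clock 1: out=1, reg = 0x61
clock 2: out=1, reg = 0x30
clock 3: out=0, reg = 0x98
clock 4: out=0, reg = 0x4C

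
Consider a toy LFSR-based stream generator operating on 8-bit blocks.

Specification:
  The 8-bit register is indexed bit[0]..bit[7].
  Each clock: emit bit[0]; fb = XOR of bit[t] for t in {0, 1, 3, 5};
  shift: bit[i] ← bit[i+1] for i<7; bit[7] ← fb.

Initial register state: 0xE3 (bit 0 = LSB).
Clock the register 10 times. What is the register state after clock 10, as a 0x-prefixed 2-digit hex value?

0x08

reg_0 = 0xE3
clock 1: out=1, reg = 0xF1
clock 2: out=1, reg = 0x78
clock 3: out=0, reg = 0x3C
clock 4: out=0, reg = 0x1E
clock 5: out=0, reg = 0x0F
clock 6: out=1, reg = 0x87
clock 7: out=1, reg = 0x43
clock 8: out=1, reg = 0x21
clock 9: out=1, reg = 0x10
clock 10: out=0, reg = 0x08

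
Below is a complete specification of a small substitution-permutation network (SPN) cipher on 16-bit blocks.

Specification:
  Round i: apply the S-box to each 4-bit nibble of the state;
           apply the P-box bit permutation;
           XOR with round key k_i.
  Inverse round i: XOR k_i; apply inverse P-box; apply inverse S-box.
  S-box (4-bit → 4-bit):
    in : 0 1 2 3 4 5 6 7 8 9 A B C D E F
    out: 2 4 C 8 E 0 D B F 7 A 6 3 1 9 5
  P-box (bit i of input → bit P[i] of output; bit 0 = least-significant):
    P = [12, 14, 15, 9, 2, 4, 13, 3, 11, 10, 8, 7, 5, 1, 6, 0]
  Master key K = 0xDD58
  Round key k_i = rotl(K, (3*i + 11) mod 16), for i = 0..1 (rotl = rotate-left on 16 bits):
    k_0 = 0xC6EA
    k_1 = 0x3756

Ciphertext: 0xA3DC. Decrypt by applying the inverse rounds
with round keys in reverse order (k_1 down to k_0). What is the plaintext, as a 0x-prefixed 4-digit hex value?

0x27CB

s_0 = ciphertext = 0xA3DC
s_1 = InvRound(s_0, k_1) = 0x0A3F
s_2 = InvRound(s_1, k_0) = 0x27CB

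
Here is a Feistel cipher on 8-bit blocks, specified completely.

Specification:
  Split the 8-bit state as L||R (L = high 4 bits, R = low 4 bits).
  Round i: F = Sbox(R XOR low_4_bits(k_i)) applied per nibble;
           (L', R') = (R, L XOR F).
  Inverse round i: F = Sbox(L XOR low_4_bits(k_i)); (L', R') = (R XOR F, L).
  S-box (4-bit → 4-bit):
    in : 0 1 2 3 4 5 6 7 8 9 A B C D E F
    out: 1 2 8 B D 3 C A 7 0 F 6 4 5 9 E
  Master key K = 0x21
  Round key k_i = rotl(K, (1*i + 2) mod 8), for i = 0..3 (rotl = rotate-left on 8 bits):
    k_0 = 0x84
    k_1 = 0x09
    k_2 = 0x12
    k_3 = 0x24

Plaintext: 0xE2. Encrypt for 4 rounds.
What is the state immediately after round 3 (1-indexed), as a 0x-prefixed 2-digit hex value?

s_0 = plaintext = 0xE2
s_1 = Round(s_0, k_0) = 0x22
s_2 = Round(s_1, k_1) = 0x24
s_3 = Round(s_2, k_2) = 0x4E
s_4 = Round(s_3, k_3) = 0xEB

0x4E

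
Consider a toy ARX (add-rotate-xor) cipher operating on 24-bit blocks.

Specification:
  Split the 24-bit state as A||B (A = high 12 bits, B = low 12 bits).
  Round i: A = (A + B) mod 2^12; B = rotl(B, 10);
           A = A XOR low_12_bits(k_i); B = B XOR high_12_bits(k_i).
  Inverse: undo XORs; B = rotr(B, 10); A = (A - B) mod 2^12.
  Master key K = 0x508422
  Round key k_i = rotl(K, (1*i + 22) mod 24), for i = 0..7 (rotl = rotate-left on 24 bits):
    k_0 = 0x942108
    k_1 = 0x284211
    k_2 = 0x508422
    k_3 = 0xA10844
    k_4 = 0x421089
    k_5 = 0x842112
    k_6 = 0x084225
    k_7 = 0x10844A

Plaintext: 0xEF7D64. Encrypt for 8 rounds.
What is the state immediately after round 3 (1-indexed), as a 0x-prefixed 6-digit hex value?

s_0 = plaintext = 0xEF7D64
s_1 = Round(s_0, k_0) = 0xD53A1B
s_2 = Round(s_1, k_1) = 0x57FC02
s_3 = Round(s_2, k_2) = 0x5A3E08
s_4 = Round(s_3, k_3) = 0xBEF992
s_5 = Round(s_4, k_4) = 0x508E45
s_6 = Round(s_5, k_5) = 0x25FFD3
s_7 = Round(s_6, k_6) = 0x017F70
s_8 = Round(s_7, k_7) = 0xBCD2D4

0x5A3E08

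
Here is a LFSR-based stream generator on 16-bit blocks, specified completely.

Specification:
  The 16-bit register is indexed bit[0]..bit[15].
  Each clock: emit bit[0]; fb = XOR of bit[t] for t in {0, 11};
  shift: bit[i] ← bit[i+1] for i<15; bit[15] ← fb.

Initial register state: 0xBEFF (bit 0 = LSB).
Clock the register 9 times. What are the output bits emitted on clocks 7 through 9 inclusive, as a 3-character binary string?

reg_0 = 0xBEFF
clock 1: out=1, reg = 0x5F7F
clock 2: out=1, reg = 0x2FBF
clock 3: out=1, reg = 0x17DF
clock 4: out=1, reg = 0x8BEF
clock 5: out=1, reg = 0x45F7
clock 6: out=1, reg = 0xA2FB
clock 7: out=1, reg = 0xD17D
clock 8: out=1, reg = 0xE8BE
clock 9: out=0, reg = 0xF45F

110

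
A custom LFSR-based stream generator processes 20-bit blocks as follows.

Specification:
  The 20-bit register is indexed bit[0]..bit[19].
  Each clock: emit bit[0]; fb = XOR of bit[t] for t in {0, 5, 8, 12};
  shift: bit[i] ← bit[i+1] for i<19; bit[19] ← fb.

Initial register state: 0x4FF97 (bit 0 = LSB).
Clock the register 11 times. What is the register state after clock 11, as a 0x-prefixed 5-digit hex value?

reg_0 = 0x4FF97
clock 1: out=1, reg = 0xA7FCB
clock 2: out=1, reg = 0xD3FE5
clock 3: out=1, reg = 0x69FF2
clock 4: out=0, reg = 0xB4FF9
clock 5: out=1, reg = 0xDA7FC
clock 6: out=0, reg = 0x6D3FE
clock 7: out=0, reg = 0xB69FF
clock 8: out=1, reg = 0xDB4FF
clock 9: out=1, reg = 0xEDA7F
clock 10: out=1, reg = 0xF6D3F
clock 11: out=1, reg = 0xFB69F

0xFB69F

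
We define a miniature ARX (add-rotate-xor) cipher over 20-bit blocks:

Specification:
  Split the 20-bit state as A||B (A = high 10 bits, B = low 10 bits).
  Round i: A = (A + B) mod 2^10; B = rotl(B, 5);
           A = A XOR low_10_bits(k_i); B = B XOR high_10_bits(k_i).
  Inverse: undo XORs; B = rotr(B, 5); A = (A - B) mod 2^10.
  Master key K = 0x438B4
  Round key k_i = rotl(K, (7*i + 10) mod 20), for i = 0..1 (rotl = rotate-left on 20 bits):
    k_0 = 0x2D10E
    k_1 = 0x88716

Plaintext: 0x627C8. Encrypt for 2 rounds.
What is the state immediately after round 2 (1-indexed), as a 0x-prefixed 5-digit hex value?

0x47F6C

s_0 = plaintext = 0x627C8
s_1 = Round(s_0, k_0) = 0x17DAA
s_2 = Round(s_1, k_1) = 0x47F6C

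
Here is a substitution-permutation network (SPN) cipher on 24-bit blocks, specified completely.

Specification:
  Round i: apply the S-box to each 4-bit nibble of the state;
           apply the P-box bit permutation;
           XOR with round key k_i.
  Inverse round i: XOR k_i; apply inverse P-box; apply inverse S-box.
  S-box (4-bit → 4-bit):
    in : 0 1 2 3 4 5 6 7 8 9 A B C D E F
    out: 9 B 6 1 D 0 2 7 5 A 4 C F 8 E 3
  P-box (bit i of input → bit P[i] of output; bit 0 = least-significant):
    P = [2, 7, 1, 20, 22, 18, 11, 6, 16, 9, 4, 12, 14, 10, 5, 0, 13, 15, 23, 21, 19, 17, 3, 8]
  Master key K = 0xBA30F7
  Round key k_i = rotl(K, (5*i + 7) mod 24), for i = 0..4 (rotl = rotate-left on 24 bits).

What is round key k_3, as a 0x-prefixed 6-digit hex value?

0xEE8C3D

K = 0xBA30F7
k_0 = rotl(K, (5*0+7) mod 24) = rotl(K, 7) = 0x187BDD
k_1 = rotl(K, (5*1+7) mod 24) = rotl(K, 12) = 0x0F7BA3
k_2 = rotl(K, (5*2+7) mod 24) = rotl(K, 17) = 0xEF7461
k_3 = rotl(K, (5*3+7) mod 24) = rotl(K, 22) = 0xEE8C3D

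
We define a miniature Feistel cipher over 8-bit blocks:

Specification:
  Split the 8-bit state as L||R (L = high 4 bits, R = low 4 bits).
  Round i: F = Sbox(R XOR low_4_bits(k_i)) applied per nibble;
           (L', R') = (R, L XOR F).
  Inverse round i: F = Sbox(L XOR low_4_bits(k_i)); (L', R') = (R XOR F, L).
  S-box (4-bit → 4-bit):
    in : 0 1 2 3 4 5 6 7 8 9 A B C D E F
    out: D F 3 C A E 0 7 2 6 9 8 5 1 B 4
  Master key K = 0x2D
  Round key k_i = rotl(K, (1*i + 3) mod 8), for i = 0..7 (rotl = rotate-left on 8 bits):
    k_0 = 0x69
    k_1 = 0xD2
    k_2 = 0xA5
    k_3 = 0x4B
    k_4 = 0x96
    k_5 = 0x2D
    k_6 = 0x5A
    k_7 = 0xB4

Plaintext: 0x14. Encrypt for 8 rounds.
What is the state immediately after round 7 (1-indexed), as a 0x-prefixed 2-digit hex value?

0x6A

s_0 = plaintext = 0x14
s_1 = Round(s_0, k_0) = 0x40
s_2 = Round(s_1, k_1) = 0x07
s_3 = Round(s_2, k_2) = 0x73
s_4 = Round(s_3, k_3) = 0x35
s_5 = Round(s_4, k_4) = 0x5F
s_6 = Round(s_5, k_5) = 0xF6
s_7 = Round(s_6, k_6) = 0x6A
s_8 = Round(s_7, k_7) = 0xAD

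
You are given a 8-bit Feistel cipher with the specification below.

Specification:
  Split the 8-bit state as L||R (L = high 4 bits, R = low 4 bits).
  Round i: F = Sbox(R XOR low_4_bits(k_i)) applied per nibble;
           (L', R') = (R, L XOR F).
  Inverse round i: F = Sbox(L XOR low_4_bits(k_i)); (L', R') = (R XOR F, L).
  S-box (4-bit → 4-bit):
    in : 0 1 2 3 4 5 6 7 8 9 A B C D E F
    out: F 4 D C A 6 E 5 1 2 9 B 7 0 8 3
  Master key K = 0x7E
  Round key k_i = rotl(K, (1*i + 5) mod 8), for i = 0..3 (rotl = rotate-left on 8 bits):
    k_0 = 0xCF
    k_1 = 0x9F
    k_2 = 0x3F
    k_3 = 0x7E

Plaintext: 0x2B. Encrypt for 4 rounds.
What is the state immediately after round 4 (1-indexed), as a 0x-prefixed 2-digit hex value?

s_0 = plaintext = 0x2B
s_1 = Round(s_0, k_0) = 0xB8
s_2 = Round(s_1, k_1) = 0x8E
s_3 = Round(s_2, k_2) = 0xEC
s_4 = Round(s_3, k_3) = 0xC3

0xC3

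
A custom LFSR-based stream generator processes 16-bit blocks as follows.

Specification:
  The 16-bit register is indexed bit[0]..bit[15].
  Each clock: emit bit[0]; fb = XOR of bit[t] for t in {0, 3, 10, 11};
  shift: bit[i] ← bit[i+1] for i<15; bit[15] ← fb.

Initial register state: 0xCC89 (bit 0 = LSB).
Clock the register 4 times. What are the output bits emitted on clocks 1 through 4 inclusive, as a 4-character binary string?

reg_0 = 0xCC89
clock 1: out=1, reg = 0x6644
clock 2: out=0, reg = 0xB322
clock 3: out=0, reg = 0x5991
clock 4: out=1, reg = 0x2CC8

1001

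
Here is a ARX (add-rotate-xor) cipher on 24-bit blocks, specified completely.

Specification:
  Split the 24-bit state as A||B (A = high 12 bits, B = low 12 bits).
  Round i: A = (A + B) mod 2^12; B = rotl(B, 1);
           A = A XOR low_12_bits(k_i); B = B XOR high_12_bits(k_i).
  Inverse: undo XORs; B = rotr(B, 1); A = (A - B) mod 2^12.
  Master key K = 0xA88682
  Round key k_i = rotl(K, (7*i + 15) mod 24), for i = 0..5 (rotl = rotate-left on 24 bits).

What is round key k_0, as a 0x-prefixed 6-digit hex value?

K = 0xA88682
k_0 = rotl(K, (7*0+15) mod 24) = rotl(K, 15) = 0x415443

0x415443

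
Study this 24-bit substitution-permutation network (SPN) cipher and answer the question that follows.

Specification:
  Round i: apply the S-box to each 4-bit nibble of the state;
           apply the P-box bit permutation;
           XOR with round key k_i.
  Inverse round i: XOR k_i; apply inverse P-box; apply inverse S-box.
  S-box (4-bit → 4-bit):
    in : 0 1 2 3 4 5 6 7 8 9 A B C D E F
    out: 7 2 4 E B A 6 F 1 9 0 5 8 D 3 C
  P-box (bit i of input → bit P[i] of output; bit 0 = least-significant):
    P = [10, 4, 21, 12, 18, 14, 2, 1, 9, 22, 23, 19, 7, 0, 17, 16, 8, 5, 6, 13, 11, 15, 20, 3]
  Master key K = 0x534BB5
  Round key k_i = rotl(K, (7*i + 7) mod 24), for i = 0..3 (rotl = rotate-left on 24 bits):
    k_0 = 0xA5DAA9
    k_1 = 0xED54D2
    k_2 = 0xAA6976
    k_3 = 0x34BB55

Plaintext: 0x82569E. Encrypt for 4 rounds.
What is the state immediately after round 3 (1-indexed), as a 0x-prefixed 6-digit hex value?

0xF1BCC8

s_0 = plaintext = 0x82569E
s_1 = Round(s_0, k_0) = 0x60D6FA
s_2 = Round(s_1, k_1) = 0x3ED534
s_3 = Round(s_2, k_2) = 0xF1BCC8
s_4 = Round(s_3, k_3) = 0x2EBFFF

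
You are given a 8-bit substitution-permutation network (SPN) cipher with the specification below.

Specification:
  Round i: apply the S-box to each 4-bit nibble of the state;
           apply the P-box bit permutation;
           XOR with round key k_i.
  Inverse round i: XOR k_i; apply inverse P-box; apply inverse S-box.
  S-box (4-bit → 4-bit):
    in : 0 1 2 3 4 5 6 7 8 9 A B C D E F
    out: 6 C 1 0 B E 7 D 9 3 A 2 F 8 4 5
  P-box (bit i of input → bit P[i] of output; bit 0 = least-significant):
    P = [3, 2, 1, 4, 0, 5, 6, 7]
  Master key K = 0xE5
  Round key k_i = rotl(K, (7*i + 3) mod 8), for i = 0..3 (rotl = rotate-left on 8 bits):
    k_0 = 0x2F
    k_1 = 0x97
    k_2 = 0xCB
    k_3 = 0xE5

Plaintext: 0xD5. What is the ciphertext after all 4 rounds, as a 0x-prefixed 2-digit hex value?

0xAF

s_0 = plaintext = 0xD5
s_1 = Round(s_0, k_0) = 0xB9
s_2 = Round(s_1, k_1) = 0xBB
s_3 = Round(s_2, k_2) = 0xEF
s_4 = Round(s_3, k_3) = 0xAF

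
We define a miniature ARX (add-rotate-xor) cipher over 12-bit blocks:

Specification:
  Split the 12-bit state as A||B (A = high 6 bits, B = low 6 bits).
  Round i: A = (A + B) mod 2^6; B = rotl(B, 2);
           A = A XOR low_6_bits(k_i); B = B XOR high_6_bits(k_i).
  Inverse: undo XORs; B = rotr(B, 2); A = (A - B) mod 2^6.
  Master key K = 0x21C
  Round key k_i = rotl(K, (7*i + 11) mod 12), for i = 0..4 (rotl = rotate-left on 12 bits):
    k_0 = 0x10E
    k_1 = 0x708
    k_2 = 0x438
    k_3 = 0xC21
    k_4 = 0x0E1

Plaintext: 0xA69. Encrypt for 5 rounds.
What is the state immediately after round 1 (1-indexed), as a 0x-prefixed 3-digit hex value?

s_0 = plaintext = 0xA69
s_1 = Round(s_0, k_0) = 0x722
s_2 = Round(s_1, k_1) = 0xD96
s_3 = Round(s_2, k_2) = 0xD09
s_4 = Round(s_3, k_3) = 0x714
s_5 = Round(s_4, k_4) = 0x452

0x722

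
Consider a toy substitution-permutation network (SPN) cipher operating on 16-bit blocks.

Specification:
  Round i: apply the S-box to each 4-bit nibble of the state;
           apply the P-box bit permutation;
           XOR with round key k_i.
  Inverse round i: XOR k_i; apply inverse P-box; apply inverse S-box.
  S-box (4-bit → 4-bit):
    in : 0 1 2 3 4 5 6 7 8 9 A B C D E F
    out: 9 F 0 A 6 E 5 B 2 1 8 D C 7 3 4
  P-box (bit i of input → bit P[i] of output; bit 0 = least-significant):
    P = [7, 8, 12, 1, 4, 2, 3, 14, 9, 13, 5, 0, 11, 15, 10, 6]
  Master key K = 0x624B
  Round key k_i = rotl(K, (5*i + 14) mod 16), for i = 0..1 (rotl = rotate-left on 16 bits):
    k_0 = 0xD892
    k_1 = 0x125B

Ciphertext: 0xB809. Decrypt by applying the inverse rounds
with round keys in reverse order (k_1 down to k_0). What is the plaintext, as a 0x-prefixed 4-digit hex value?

0x4EF2

s_0 = ciphertext = 0xB809
s_1 = InvRound(s_0, k_1) = 0x7E9A
s_2 = InvRound(s_1, k_0) = 0x4EF2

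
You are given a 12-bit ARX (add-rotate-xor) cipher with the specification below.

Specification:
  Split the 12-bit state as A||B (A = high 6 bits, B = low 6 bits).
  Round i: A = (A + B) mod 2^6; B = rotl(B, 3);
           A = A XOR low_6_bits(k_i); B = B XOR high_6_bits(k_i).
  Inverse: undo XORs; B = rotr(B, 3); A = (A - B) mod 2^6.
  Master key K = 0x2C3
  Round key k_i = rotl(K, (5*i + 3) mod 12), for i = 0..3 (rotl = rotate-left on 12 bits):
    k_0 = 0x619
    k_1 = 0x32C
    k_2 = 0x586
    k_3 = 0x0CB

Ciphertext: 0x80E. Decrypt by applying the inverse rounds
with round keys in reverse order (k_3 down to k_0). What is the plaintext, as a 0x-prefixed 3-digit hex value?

0x8B0

s_0 = ciphertext = 0x80E
s_1 = InvRound(s_0, k_3) = 0x0A9
s_2 = InvRound(s_1, k_2) = 0x17F
s_3 = InvRound(s_2, k_1) = 0x2DE
s_4 = InvRound(s_3, k_0) = 0x8B0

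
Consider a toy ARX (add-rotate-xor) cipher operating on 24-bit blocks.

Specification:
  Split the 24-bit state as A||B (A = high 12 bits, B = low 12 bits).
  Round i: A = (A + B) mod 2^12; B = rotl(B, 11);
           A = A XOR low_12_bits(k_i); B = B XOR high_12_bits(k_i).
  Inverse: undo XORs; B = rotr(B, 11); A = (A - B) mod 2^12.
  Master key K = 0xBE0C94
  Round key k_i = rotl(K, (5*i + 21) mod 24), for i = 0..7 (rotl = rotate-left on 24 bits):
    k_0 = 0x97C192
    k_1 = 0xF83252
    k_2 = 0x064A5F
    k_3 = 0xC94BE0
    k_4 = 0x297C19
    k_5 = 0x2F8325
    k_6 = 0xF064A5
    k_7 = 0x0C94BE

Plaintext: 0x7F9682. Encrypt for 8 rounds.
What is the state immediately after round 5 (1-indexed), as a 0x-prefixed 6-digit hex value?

s_0 = plaintext = 0x7F9682
s_1 = Round(s_0, k_0) = 0xFE9A3D
s_2 = Round(s_1, k_1) = 0x87429D
s_3 = Round(s_2, k_2) = 0x14E92A
s_4 = Round(s_3, k_3) = 0x198801
s_5 = Round(s_4, k_4) = 0x580E97
s_6 = Round(s_5, k_5) = 0x732DB3
s_7 = Round(s_6, k_6) = 0x0401DF
s_8 = Round(s_7, k_7) = 0x6A1826

0x580E97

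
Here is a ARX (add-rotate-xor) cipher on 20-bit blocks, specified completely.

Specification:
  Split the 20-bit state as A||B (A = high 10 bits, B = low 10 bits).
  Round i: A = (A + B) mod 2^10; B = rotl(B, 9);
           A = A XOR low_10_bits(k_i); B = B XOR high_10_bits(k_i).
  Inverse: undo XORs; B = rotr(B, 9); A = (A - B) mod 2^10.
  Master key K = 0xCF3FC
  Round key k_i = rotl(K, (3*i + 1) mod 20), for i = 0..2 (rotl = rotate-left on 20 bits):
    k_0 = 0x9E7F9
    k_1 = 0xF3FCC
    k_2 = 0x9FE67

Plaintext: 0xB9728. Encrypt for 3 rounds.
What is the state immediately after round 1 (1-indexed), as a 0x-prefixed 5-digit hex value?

s_0 = plaintext = 0xB9728
s_1 = Round(s_0, k_0) = 0x7D3ED
s_2 = Round(s_1, k_1) = 0x8B439
s_3 = Round(s_2, k_2) = 0x00463

0x7D3ED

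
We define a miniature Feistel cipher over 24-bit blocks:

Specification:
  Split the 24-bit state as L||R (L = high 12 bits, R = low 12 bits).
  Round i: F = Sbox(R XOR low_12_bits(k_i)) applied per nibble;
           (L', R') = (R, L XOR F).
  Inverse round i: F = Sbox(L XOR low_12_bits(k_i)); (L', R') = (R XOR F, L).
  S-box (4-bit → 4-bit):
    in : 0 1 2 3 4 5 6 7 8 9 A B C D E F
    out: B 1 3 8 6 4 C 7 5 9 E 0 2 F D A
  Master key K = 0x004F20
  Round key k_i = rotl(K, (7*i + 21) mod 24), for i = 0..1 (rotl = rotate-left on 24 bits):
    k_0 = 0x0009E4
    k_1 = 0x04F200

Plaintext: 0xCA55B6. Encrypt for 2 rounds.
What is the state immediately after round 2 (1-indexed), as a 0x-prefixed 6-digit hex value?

0xEE676A

s_0 = plaintext = 0xCA55B6
s_1 = Round(s_0, k_0) = 0x5B6EE6
s_2 = Round(s_1, k_1) = 0xEE676A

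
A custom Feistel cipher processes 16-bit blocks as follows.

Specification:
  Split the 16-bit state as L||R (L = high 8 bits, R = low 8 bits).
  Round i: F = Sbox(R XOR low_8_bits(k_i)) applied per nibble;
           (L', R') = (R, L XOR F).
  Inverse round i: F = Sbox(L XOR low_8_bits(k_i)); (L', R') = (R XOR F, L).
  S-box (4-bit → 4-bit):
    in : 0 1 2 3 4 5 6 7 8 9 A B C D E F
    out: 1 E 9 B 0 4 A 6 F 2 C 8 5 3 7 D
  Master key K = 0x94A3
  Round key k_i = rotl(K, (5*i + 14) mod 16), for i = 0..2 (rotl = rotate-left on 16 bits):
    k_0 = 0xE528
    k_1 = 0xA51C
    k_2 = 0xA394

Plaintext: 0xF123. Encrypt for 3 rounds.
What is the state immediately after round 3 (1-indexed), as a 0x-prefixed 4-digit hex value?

s_0 = plaintext = 0xF123
s_1 = Round(s_0, k_0) = 0x23E9
s_2 = Round(s_1, k_1) = 0xE9F7
s_3 = Round(s_2, k_2) = 0xF742

0xF742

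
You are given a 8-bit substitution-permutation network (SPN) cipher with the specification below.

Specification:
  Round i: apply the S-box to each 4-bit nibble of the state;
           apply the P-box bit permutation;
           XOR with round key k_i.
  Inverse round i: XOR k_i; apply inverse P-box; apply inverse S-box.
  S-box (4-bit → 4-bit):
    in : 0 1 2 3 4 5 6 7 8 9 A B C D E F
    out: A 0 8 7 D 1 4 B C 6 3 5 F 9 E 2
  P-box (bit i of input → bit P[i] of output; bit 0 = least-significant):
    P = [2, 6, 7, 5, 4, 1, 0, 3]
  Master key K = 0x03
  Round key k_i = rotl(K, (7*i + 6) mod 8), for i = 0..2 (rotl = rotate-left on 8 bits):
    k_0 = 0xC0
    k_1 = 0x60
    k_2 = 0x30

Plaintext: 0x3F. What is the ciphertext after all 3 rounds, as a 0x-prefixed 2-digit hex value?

0x46

s_0 = plaintext = 0x3F
s_1 = Round(s_0, k_0) = 0x93
s_2 = Round(s_1, k_1) = 0xA7
s_3 = Round(s_2, k_2) = 0x46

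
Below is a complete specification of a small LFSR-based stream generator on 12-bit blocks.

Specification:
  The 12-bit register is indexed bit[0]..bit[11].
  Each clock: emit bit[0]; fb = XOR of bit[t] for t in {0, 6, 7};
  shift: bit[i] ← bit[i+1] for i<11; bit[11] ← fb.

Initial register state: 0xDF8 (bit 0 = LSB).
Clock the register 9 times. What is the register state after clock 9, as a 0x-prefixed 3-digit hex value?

0x2A6

reg_0 = 0xDF8
clock 1: out=0, reg = 0x6FC
clock 2: out=0, reg = 0x37E
clock 3: out=0, reg = 0x9BF
clock 4: out=1, reg = 0x4DF
clock 5: out=1, reg = 0xA6F
clock 6: out=1, reg = 0x537
clock 7: out=1, reg = 0xA9B
clock 8: out=1, reg = 0x54D
clock 9: out=1, reg = 0x2A6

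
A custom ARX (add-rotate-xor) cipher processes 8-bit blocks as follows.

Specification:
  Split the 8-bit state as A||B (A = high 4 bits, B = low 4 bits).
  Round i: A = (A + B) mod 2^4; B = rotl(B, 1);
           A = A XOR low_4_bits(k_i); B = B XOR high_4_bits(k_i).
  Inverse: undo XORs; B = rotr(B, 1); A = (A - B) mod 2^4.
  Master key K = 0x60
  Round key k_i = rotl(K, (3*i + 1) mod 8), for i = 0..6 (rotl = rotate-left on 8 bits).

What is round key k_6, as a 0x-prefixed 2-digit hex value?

0x03

K = 0x60
k_0 = rotl(K, (3*0+1) mod 8) = rotl(K, 1) = 0xC0
k_1 = rotl(K, (3*1+1) mod 8) = rotl(K, 4) = 0x06
k_2 = rotl(K, (3*2+1) mod 8) = rotl(K, 7) = 0x30
k_3 = rotl(K, (3*3+1) mod 8) = rotl(K, 2) = 0x81
k_4 = rotl(K, (3*4+1) mod 8) = rotl(K, 5) = 0x0C
k_5 = rotl(K, (3*5+1) mod 8) = rotl(K, 0) = 0x60
k_6 = rotl(K, (3*6+1) mod 8) = rotl(K, 3) = 0x03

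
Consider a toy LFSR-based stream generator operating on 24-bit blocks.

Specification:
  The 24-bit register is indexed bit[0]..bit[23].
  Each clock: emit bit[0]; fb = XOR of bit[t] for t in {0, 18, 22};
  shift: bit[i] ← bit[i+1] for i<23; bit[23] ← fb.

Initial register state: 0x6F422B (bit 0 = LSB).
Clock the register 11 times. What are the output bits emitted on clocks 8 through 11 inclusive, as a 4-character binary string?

0010

reg_0 = 0x6F422B
clock 1: out=1, reg = 0xB7A115
clock 2: out=1, reg = 0x5BD08A
clock 3: out=0, reg = 0xADE845
clock 4: out=1, reg = 0x56F422
clock 5: out=0, reg = 0x2B7A11
clock 6: out=1, reg = 0x95BD08
clock 7: out=0, reg = 0xCADE84
clock 8: out=0, reg = 0xE56F42
clock 9: out=0, reg = 0x72B7A1
clock 10: out=1, reg = 0x395BD0
clock 11: out=0, reg = 0x1CADE8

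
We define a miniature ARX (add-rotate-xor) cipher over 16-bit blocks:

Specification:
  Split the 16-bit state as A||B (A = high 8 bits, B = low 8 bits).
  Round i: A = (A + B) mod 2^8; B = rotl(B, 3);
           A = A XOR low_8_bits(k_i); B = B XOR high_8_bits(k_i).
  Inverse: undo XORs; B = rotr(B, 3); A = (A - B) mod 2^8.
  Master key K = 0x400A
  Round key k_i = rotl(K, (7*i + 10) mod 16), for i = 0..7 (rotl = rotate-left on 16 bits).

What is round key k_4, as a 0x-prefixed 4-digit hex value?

K = 0x400A
k_0 = rotl(K, (7*0+10) mod 16) = rotl(K, 10) = 0x2900
k_1 = rotl(K, (7*1+10) mod 16) = rotl(K, 1) = 0x8014
k_2 = rotl(K, (7*2+10) mod 16) = rotl(K, 8) = 0x0A40
k_3 = rotl(K, (7*3+10) mod 16) = rotl(K, 15) = 0x2005
k_4 = rotl(K, (7*4+10) mod 16) = rotl(K, 6) = 0x0290

0x0290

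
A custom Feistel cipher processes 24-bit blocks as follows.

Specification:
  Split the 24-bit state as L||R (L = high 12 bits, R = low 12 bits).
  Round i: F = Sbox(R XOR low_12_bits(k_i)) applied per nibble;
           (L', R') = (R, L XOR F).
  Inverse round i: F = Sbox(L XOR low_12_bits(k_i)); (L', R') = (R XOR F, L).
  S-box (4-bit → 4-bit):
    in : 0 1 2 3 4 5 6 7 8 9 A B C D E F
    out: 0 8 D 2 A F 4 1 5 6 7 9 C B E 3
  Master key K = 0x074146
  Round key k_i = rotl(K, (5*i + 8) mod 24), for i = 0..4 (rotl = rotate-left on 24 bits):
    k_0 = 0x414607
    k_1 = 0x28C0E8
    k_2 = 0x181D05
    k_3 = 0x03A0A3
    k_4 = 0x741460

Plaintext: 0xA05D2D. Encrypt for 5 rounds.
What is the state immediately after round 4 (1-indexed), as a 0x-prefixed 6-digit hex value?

0xED1117

s_0 = plaintext = 0xA05D2D
s_1 = Round(s_0, k_0) = 0xD2D3D2
s_2 = Round(s_1, k_1) = 0x3D2F0A
s_3 = Round(s_2, k_2) = 0xF0AED1
s_4 = Round(s_3, k_3) = 0xED1117
s_5 = Round(s_4, k_4) = 0x1171C0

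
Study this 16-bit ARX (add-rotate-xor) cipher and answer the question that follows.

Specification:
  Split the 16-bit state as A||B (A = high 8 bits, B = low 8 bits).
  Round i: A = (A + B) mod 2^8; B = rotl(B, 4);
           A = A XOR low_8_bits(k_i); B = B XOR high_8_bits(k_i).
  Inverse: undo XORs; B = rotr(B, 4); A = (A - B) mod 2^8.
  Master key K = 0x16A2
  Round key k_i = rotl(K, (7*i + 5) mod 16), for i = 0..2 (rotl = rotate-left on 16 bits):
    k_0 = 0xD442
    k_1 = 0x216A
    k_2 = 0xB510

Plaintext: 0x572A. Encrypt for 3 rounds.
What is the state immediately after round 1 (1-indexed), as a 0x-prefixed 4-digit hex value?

0xC376

s_0 = plaintext = 0x572A
s_1 = Round(s_0, k_0) = 0xC376
s_2 = Round(s_1, k_1) = 0x5346
s_3 = Round(s_2, k_2) = 0x89D1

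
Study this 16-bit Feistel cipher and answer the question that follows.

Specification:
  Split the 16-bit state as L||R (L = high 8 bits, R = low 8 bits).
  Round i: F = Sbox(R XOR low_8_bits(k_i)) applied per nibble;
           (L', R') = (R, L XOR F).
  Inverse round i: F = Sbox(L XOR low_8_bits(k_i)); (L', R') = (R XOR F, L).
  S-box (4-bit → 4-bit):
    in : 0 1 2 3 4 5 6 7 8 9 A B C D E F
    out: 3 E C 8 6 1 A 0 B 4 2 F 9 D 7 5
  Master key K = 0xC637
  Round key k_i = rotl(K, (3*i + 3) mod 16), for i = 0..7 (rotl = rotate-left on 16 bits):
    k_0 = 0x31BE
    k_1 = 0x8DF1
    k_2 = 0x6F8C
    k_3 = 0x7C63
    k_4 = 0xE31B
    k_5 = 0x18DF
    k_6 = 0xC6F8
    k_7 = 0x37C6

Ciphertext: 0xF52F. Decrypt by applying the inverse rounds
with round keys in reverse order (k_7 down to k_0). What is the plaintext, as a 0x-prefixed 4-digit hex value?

0x20CE

s_0 = ciphertext = 0xF52F
s_1 = InvRound(s_0, k_7) = 0xA7F5
s_2 = InvRound(s_1, k_6) = 0xE0A7
s_3 = InvRound(s_2, k_5) = 0x22E0
s_4 = InvRound(s_3, k_4) = 0x6422
s_5 = InvRound(s_4, k_3) = 0x1264
s_6 = InvRound(s_5, k_2) = 0x2312
s_7 = InvRound(s_6, k_1) = 0xCE23
s_8 = InvRound(s_7, k_0) = 0x20CE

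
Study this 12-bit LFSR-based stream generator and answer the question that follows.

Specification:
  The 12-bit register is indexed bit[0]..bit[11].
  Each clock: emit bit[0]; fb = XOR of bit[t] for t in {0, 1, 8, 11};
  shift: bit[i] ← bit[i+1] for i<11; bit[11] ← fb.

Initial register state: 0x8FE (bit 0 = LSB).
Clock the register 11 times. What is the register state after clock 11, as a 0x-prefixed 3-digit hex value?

0xDF1

reg_0 = 0x8FE
clock 1: out=0, reg = 0x47F
clock 2: out=1, reg = 0x23F
clock 3: out=1, reg = 0x11F
clock 4: out=1, reg = 0x88F
clock 5: out=1, reg = 0xC47
clock 6: out=1, reg = 0xE23
clock 7: out=1, reg = 0xF11
clock 8: out=1, reg = 0xF88
clock 9: out=0, reg = 0x7C4
clock 10: out=0, reg = 0xBE2
clock 11: out=0, reg = 0xDF1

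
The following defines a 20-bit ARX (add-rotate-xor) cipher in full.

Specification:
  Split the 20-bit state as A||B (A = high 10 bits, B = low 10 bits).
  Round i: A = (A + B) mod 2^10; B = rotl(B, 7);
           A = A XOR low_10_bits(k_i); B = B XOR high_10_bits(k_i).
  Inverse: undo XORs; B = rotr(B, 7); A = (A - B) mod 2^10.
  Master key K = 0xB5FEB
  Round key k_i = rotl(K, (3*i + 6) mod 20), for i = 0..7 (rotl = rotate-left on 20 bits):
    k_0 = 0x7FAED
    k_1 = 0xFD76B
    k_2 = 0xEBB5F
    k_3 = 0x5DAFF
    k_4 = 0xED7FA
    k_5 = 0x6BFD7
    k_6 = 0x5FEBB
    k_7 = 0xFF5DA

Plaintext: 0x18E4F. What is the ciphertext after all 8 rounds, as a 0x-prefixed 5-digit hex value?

0x91E83

s_0 = plaintext = 0x18E4F
s_1 = Round(s_0, k_0) = 0x17E37
s_2 = Round(s_1, k_1) = 0x7F433
s_3 = Round(s_2, k_2) = 0x5BE28
s_4 = Round(s_3, k_3) = 0x5A133
s_5 = Round(s_4, k_4) = 0x58613
s_6 = Round(s_5, k_5) = 0x28C6D
s_7 = Round(s_6, k_6) = 0xEAFF2
s_8 = Round(s_7, k_7) = 0x91E83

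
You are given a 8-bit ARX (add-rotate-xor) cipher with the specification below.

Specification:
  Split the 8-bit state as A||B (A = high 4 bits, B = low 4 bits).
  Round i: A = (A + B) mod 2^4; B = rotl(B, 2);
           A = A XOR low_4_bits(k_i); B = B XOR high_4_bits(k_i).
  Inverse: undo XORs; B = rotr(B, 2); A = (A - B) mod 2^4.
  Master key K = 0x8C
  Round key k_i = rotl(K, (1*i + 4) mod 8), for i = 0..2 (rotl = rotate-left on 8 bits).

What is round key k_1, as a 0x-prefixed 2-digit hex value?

K = 0x8C
k_0 = rotl(K, (1*0+4) mod 8) = rotl(K, 4) = 0xC8
k_1 = rotl(K, (1*1+4) mod 8) = rotl(K, 5) = 0x91

0x91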